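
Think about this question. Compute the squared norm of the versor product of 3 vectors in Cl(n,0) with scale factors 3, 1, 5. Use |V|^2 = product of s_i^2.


Each vector v_i has |v_i|^2 = s_i^2
Squared scales: 3^2 = 9, 1^2 = 1, 5^2 = 25
|V|^2 = 9 * 1 * 25
= 225


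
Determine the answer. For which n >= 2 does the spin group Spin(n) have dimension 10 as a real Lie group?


dim Spin(n) = dim so(n) = n(n-1)/2.
Solve n(n-1)/2 = 10, i.e. n^2 - n - 20 = 0.
Discriminant = 1 + 8*10 = 81
n = (1 + sqrt(81))/2 = (1 + 9)/2 = 5


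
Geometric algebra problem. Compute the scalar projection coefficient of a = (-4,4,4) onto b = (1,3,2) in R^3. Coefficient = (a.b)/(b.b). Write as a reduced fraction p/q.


Projection coefficient = (a . b) / (b . b)
a . b = (-4)*1 + 4*3 + 4*2
= -4 + 12 + 8 = 16
b . b = 1^2 + 3^2 + 2^2
= 1 + 9 + 4 = 14
Coefficient = 16/14
In lowest terms: 8/7


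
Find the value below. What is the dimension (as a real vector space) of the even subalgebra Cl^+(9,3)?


Even subalgebra dimension = 2^(n-1)
n = 9 + 3 = 12
2^(12 - 1) = 2^11 = 2048
Verification: sum of C(12,k) for even k = 1 + 66 + 495 + 924 + 495 + 66 + 1 = 2048
Result = 2048


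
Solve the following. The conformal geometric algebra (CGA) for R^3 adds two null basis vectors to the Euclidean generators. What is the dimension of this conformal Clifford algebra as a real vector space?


The conformal model of R^3 uses Cl(4,1): the 3 Euclidean generators plus two extra orthogonal generators e+ (e+^2 = +1) and e- (e-^2 = -1), from which the null vectors e0, einf are built.
Number of generators m = 3 + 2 = 5.
dim Cl(p,q) = 2^m = 2^5 = 32


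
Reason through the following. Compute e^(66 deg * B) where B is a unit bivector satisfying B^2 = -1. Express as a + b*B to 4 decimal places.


For a unit bivector B with B^2 = -1, the exponential series gives
e^(theta*B) = cos(theta) + sin(theta)*B (the GA analogue of Euler's formula).
theta = 66 degrees = 1.151917 rad
cos(66 deg) = 0.4067
sin(66 deg) = 0.9135
exp(theta*B) = 0.4067 + 0.9135*B


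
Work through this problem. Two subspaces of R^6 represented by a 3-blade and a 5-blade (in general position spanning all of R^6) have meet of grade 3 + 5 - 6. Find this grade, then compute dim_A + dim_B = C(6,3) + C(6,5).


Meet grade = grade(A) + grade(B) - n
= 3 + 5 - 6 = 2
C(6,3) = 20
C(6,5) = 6
dim_A + dim_B = 20 + 6 = 26


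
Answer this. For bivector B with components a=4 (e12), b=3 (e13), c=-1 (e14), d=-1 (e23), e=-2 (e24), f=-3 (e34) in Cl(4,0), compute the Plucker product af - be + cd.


Plucker relation: af - be + cd
a*f = 4*(-3) = -12
b*e = 3*(-2) = -6
c*d = (-1)*(-1) = 1
af - be + cd = -12 - (-6) + 1
= -5


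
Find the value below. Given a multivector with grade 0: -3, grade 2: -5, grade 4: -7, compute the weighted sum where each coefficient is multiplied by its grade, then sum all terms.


Grade-weighted sum = sum of grade_k * coefficient_k
0*(-3) = 0
2*(-5) = -10
4*(-7) = -28
Total = 0 + (-10) + (-28) = -38


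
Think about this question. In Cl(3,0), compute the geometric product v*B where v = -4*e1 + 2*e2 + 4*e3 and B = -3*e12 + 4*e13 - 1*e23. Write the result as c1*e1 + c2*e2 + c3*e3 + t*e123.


vB has grade-1 (vector) and grade-3 (trivector) parts: vB = (v _| B) + (v ^ B).
Vector part <vB>_1:
  e1: -v2*b12 - v3*b13 = -(2)*(-3) - (4)*(4) = -10
  e2: v1*b12 - v3*b23 = (-4)*(-3) - (4)*(-1) = 16
  e3: v1*b13 + v2*b23 = (-4)*(4) + (2)*(-1) = -18
Trivector part <vB>_3:
  e123: v1*b23 - v2*b13 + v3*b12 = (-4)*(-1) - (2)*(4) + (4)*(-3) = -16
vB = -10*e1 + 16*e2 - 18*e3 - 16*e123


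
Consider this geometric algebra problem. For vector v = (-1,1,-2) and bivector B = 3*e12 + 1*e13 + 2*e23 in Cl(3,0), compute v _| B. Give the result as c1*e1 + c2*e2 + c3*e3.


Left contraction v _| B = <vB>_1 (grade-1 part of the geometric product vB).
Using e1_|e12 = e2, e2_|e12 = -e1, e1_|e13 = e3, e3_|e13 = -e1, e2_|e23 = e3, e3_|e23 = -e2:
e1 coeff: -v2*b12 - v3*b13 = -(1)*(3) - (-2)*(1) = -1
e2 coeff: v1*b12 - v3*b23 = (-1)*(3) - (-2)*(2) = 1
e3 coeff: v1*b13 + v2*b23 = (-1)*(1) + (1)*(2) = 1
v _| B = -1*e1 + 1*e2 + 1*e3


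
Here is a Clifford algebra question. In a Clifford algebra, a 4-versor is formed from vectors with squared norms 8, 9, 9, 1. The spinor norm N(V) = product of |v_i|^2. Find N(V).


Spinor norm N(V) = |v1|^2 * |v2|^2 * ... * |v4|^2
= 8 * 9 * 9 * 1
Running product: 8, 72, 648, 648
N(V) = 648


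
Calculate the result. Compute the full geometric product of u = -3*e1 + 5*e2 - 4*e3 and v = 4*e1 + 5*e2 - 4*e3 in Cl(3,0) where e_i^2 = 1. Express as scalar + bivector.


In Cl(3,0): e_i^2 = 1, e_ie_j = -e_je_i for i != j.
Scalar part = u . v = (-3)*4 + 5*5 + (-4)*(-4)
= -12 + 25 + 16 = 29
e12 coeff = (-3)*5 - 5*4 = -15 - 20 = -35
e13 coeff = (-3)*(-4) - (-4)*4 = 12 - (-16) = 28
e23 coeff = 5*(-4) - (-4)*5 = -20 - (-20) = 0
uv = 29 - 35*e12 + 28*e13 + 0*e23


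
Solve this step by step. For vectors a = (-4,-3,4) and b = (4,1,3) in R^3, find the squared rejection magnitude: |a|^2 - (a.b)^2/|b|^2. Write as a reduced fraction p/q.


|a|^2 = (-4)^2 + (-3)^2 + 4^2 = 41
|b|^2 = 4^2 + 1^2 + 3^2 = 26
a . b = (-4)*4 + (-3)*1 + 4*3 = -7
(a.b)^2 = (-7)^2 = 49
|rej|^2 = 41 - 49/26
= (1066 - 49)/26
= 1017/26
In lowest terms: 1017/26


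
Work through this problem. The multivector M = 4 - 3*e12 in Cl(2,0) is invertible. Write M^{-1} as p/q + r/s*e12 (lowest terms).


M = 4 - 3*e12, where e12^2 = -1.
Since M commutes with its reverse ~M = a - b*e12, M * ~M = a^2 - b^2*e12^2 = a^2 + b^2.
So M^{-1} = ~M / (a^2 + b^2) = (a - b*e12)/(a^2 + b^2).
a^2 + b^2 = 16 + 9 = 25
Scalar part = 4/25 = 4/25
Bivector coeff = 3/25 = 3/25
M^{-1} = 4/25 + 3/25*e12


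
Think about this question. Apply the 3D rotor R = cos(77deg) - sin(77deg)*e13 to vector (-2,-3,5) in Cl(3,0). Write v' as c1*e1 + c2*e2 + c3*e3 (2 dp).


Rotor R = cos(77deg) - sin(77deg)*e13
Rotation angle theta = 2 * 77 = 154 degrees in the e13 plane (e1 -> e3).
The component perpendicular to the plane (e2) is invariant: v'_2 = v2 = -3.00
cos(154deg) = -0.8988, sin(154deg) = 0.4384
v'_1 = v1*cos(theta) - v3*sin(theta) = -2*(-0.8988) - 5*0.4384 = -0.39
v'_3 = v1*sin(theta) + v3*cos(theta) = -2*0.4384 + 5*(-0.8988) = -5.37
v' = -0.39*e1 - 3.00*e2 - 5.37*e3


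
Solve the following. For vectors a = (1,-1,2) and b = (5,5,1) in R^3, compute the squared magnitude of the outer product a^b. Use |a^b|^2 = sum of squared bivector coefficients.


a wedge b = (a1*b2 - a2*b1)*e12 + (a1*b3 - a3*b1)*e13 + (a2*b3 - a3*b2)*e23
e12 coeff: 1*5 - (-1)*5 = 5 - (-5) = 10
e13 coeff: 1*1 - 2*5 = 1 - 10 = -9
e23 coeff: (-1)*1 - 2*5 = -1 - 10 = -11
|a wedge b|^2 = 10^2 + (-9)^2 + (-11)^2
= 100 + 81 + 121
= 302


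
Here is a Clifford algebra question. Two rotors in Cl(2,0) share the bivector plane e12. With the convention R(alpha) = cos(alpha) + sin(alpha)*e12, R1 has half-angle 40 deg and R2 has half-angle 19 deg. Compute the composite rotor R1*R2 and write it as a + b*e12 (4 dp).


Same-plane rotors commute and their half-angles add:
R1*R2 = cos(a1 + a2) + sin(a1 + a2)*e12.
a1 + a2 = 40 + 19 = 59 deg
cos(59 deg) = 0.5150
sin(59 deg) = 0.8572
R1*R2 = 0.5150 + 0.8572*e12


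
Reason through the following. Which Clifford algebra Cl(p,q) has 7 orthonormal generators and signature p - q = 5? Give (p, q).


We need p + q = 7 and p - q = 5.
Adding: 2p = 7 + 5 = 12, so p = 6.
Then q = 7 - 6 = 1.
(p, q) = (6, 1)


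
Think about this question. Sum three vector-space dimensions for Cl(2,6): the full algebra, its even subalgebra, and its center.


n = 2 + 6 = 8
Total dim = 2^8 = 256
Even subalgebra dim = 2^7 = 128
n is even, so center dim = 1
Sum = 256 + 128 + 1 = 385


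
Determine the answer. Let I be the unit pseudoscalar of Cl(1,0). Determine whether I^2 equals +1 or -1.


The pseudoscalar I = e1...e_n (product of all n generators) of Cl(p,q) satisfies I^2 = (-1)^(q + n(n-1)/2).
p = 1, q = 0, n = p + q = 1
n(n-1)/2 = 1 * 0 / 2 = 0
Exponent = q + n(n-1)/2 = 0 + 0 = 0
I^2 = (-1)^0 = +1


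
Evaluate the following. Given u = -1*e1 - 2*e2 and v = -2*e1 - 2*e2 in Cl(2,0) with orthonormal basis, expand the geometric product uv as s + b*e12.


Expand: (-1*e1 - 2*e2)(-2*e1 - 2*e2)
= (-1)*(-2)*e1e1 + (-1)*(-2)*e1e2 + (-2)*(-2)*e2e1 + (-2)*(-2)*e2e2
Using e1^2 = e2^2 = 1, e2e1 = -e1e2:
Scalar part s = (-1)*(-2) + (-2)*(-2) = 2 + 4 = 6
Bivector part b = (-1)*(-2) - (-2)*(-2) = 2 - 4 = -2
uv = 6 - 2*e12


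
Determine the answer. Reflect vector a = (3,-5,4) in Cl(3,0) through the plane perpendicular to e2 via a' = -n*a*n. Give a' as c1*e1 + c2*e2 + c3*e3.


Reflection formula: a' = -n*a*n, with n = e2 (unit vector, n^2 = 1).
For reflection through hyperplane perp to e2:
The component along e2 flips sign, others stay.
a = (3, -5, 4)
a' = (3, 5, 4)
a' = 3*e1 + 5*e2 + 4*e3


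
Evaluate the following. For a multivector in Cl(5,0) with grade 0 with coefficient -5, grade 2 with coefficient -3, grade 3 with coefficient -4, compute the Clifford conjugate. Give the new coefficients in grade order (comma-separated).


Clifford conjugate sign for grade k: (-1)^(k(k+1)/2)
Grade 0: (-1)^(0*1/2) = (-1)^0 = 1, coeff -5 -> -5
Grade 2: (-1)^(2*3/2) = (-1)^3 = -1, coeff -3 -> 3
Grade 3: (-1)^(3*4/2) = (-1)^6 = 1, coeff -4 -> -4
Conjugated coefficients: -5, 3, -4


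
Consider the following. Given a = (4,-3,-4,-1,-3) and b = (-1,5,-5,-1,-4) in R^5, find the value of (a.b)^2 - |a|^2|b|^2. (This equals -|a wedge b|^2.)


a . b = 4*(-1) + (-3)*5 + (-4)*(-5) + (-1)*(-1) + (-3)*(-4)
= -4 + (-15) + 20 + 1 + 12 = 14
|a|^2 = 4^2 + (-3)^2 + (-4)^2 + (-1)^2 + (-3)^2 = 51
|b|^2 = (-1)^2 + 5^2 + (-5)^2 + (-1)^2 + (-4)^2 = 68
(a.b)^2 = 14^2 = 196
|a|^2 * |b|^2 = 51 * 68 = 3468
Result = 196 - 3468 = -3272


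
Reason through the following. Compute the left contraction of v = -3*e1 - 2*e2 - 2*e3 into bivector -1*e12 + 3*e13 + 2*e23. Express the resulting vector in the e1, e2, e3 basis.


Left contraction v _| B = <vB>_1 (grade-1 part of the geometric product vB).
Using e1_|e12 = e2, e2_|e12 = -e1, e1_|e13 = e3, e3_|e13 = -e1, e2_|e23 = e3, e3_|e23 = -e2:
e1 coeff: -v2*b12 - v3*b13 = -(-2)*(-1) - (-2)*(3) = 4
e2 coeff: v1*b12 - v3*b23 = (-3)*(-1) - (-2)*(2) = 7
e3 coeff: v1*b13 + v2*b23 = (-3)*(3) + (-2)*(2) = -13
v _| B = 4*e1 + 7*e2 - 13*e3


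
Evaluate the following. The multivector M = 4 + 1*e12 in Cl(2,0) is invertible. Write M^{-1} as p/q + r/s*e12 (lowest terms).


M = 4 + 1*e12, where e12^2 = -1.
Since M commutes with its reverse ~M = a - b*e12, M * ~M = a^2 - b^2*e12^2 = a^2 + b^2.
So M^{-1} = ~M / (a^2 + b^2) = (a - b*e12)/(a^2 + b^2).
a^2 + b^2 = 16 + 1 = 17
Scalar part = 4/17 = 4/17
Bivector coeff = -1/17 = -1/17
M^{-1} = 4/17 - 1/17*e12


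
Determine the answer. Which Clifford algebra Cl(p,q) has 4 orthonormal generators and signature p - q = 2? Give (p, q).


We need p + q = 4 and p - q = 2.
Adding: 2p = 4 + 2 = 6, so p = 3.
Then q = 4 - 3 = 1.
(p, q) = (3, 1)


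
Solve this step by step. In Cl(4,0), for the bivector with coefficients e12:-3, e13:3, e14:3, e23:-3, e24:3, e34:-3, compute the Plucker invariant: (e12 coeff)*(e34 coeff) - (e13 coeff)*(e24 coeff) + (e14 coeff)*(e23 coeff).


Plucker relation: af - be + cd
a*f = (-3)*(-3) = 9
b*e = 3*3 = 9
c*d = 3*(-3) = -9
af - be + cd = 9 - 9 + (-9)
= -9


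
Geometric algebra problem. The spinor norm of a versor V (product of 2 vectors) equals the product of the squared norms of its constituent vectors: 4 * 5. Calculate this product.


Spinor norm N(V) = |v1|^2 * |v2|^2 * ... * |v2|^2
= 4 * 5
Running product: 4, 20
N(V) = 20


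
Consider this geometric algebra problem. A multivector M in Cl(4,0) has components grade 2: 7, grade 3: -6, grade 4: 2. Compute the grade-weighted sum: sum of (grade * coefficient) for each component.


Grade-weighted sum = sum of grade_k * coefficient_k
2*7 = 14
3*(-6) = -18
4*2 = 8
Total = 14 + (-18) + 8 = 4


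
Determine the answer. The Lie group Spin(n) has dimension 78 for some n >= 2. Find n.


dim Spin(n) = dim so(n) = n(n-1)/2.
Solve n(n-1)/2 = 78, i.e. n^2 - n - 156 = 0.
Discriminant = 1 + 8*78 = 625
n = (1 + sqrt(625))/2 = (1 + 25)/2 = 13


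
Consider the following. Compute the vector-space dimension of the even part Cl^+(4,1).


Even subalgebra dimension = 2^(n-1)
n = 4 + 1 = 5
2^(5 - 1) = 2^4 = 16
Verification: sum of C(5,k) for even k = 1 + 10 + 5 = 16
Result = 16


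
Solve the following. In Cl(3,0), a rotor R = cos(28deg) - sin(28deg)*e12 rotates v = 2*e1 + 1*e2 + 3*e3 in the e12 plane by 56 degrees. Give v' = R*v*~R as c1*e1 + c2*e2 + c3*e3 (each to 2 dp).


Rotor R = cos(28deg) - sin(28deg)*e12
Rotation angle theta = 2 * 28 = 56 degrees in the e12 plane (e1 -> e2).
The component perpendicular to the plane (e3) is invariant: v'_3 = v3 = 3.00
cos(56deg) = 0.5592, sin(56deg) = 0.8290
v'_1 = v1*cos(theta) - v2*sin(theta) = 2*0.5592 - 1*0.8290 = 0.29
v'_2 = v1*sin(theta) + v2*cos(theta) = 2*0.8290 + 1*0.5592 = 2.22
v' = 0.29*e1 + 2.22*e2 + 3.00*e3


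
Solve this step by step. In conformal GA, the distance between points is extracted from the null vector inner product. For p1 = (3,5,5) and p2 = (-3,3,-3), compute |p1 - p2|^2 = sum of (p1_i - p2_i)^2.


p1 - p2 = (6, 2, 8)
|p1 - p2|^2 = 6^2 + 2^2 + 8^2
= 36 + 4 + 64
= 104


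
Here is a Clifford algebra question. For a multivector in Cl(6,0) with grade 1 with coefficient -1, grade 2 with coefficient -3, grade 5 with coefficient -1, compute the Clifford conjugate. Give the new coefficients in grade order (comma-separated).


Clifford conjugate sign for grade k: (-1)^(k(k+1)/2)
Grade 1: (-1)^(1*2/2) = (-1)^1 = -1, coeff -1 -> 1
Grade 2: (-1)^(2*3/2) = (-1)^3 = -1, coeff -3 -> 3
Grade 5: (-1)^(5*6/2) = (-1)^15 = -1, coeff -1 -> 1
Conjugated coefficients: 1, 3, 1


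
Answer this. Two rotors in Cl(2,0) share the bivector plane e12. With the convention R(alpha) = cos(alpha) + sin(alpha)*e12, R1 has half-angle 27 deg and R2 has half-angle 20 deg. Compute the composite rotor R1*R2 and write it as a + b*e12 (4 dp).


Same-plane rotors commute and their half-angles add:
R1*R2 = cos(a1 + a2) + sin(a1 + a2)*e12.
a1 + a2 = 27 + 20 = 47 deg
cos(47 deg) = 0.6820
sin(47 deg) = 0.7314
R1*R2 = 0.6820 + 0.7314*e12


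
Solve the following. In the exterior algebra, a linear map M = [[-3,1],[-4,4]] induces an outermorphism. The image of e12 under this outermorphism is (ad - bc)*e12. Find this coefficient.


The outermorphism of a linear map f sends e1^e2 to f(e1)^f(e2).
f(e1) = -3*e1 - 4*e2
f(e2) = 1*e1 + 4*e2
f(e1) ^ f(e2) = (-3*e1 - 4*e2) ^ (1*e1 + 4*e2)
= (-3)*4*e12 + (-4)*1*e21
= (-12 - (-4))*e12
= -8*e12
Coefficient = -8


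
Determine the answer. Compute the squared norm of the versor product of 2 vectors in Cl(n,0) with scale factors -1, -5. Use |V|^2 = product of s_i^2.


Each vector v_i has |v_i|^2 = s_i^2
Squared scales: (-1)^2 = 1, (-5)^2 = 25
|V|^2 = 1 * 25
= 25


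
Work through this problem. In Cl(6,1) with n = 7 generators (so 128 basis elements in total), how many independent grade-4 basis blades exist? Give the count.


Number of grade-k basis blades in Cl(p,q) with n = p + q is C(n, k).
n = 6 + 1 = 7
C(7, 4) = 7! / (4! * 3!)
= 5040 / (24 * 6)
= 35


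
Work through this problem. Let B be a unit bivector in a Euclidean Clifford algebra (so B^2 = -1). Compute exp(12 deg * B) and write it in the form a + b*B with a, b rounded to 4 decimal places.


For a unit bivector B with B^2 = -1, the exponential series gives
e^(theta*B) = cos(theta) + sin(theta)*B (the GA analogue of Euler's formula).
theta = 12 degrees = 0.20944 rad
cos(12 deg) = 0.9781
sin(12 deg) = 0.2079
exp(theta*B) = 0.9781 + 0.2079*B


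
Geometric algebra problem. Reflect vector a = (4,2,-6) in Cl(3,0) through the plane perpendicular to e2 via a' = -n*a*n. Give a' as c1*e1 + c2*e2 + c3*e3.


Reflection formula: a' = -n*a*n, with n = e2 (unit vector, n^2 = 1).
For reflection through hyperplane perp to e2:
The component along e2 flips sign, others stay.
a = (4, 2, -6)
a' = (4, -2, -6)
a' = 4*e1 - 2*e2 - 6*e3


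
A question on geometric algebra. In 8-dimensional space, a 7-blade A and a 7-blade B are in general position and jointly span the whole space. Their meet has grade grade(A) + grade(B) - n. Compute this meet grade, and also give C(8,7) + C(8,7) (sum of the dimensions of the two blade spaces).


Meet grade = grade(A) + grade(B) - n
= 7 + 7 - 8 = 6
C(8,7) = 8
C(8,7) = 8
dim_A + dim_B = 8 + 8 = 16


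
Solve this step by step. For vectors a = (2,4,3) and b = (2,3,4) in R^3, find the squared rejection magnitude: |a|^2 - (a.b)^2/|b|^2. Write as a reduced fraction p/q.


|a|^2 = 2^2 + 4^2 + 3^2 = 29
|b|^2 = 2^2 + 3^2 + 4^2 = 29
a . b = 2*2 + 4*3 + 3*4 = 28
(a.b)^2 = 28^2 = 784
|rej|^2 = 29 - 784/29
= (841 - 784)/29
= 57/29
In lowest terms: 57/29


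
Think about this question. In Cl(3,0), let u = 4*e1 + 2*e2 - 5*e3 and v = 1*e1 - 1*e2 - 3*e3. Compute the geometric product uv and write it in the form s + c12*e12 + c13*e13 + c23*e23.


In Cl(3,0): e_i^2 = 1, e_ie_j = -e_je_i for i != j.
Scalar part = u . v = 4*1 + 2*(-1) + (-5)*(-3)
= 4 + (-2) + 15 = 17
e12 coeff = 4*(-1) - 2*1 = -4 - 2 = -6
e13 coeff = 4*(-3) - (-5)*1 = -12 - (-5) = -7
e23 coeff = 2*(-3) - (-5)*(-1) = -6 - 5 = -11
uv = 17 - 6*e12 - 7*e13 - 11*e23


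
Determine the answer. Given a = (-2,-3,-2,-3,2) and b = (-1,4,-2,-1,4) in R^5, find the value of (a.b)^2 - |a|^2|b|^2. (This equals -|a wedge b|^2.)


a . b = (-2)*(-1) + (-3)*4 + (-2)*(-2) + (-3)*(-1) + 2*4
= 2 + (-12) + 4 + 3 + 8 = 5
|a|^2 = (-2)^2 + (-3)^2 + (-2)^2 + (-3)^2 + 2^2 = 30
|b|^2 = (-1)^2 + 4^2 + (-2)^2 + (-1)^2 + 4^2 = 38
(a.b)^2 = 5^2 = 25
|a|^2 * |b|^2 = 30 * 38 = 1140
Result = 25 - 1140 = -1115


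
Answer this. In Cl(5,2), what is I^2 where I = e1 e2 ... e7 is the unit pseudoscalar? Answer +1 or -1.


The pseudoscalar I = e1...e_n (product of all n generators) of Cl(p,q) satisfies I^2 = (-1)^(q + n(n-1)/2).
p = 5, q = 2, n = p + q = 7
n(n-1)/2 = 7 * 6 / 2 = 21
Exponent = q + n(n-1)/2 = 2 + 21 = 23
I^2 = (-1)^23 = -1


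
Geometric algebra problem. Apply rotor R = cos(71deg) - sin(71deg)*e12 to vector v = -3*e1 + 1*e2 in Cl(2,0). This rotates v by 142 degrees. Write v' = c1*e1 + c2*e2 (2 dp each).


Rotor R = cos(71deg) - sin(71deg)*e12
Rotation angle theta = 2 * 71 = 142 degrees
v' = R*v*~R rotates v by theta.
cos(142deg) = -0.7880, sin(142deg) = 0.6157
v'_1 = -3*cos(142deg) - 1*sin(142deg)
= -3*(-0.7880) - 1*0.6157
= 1.75
v'_2 = -3*sin(142deg) + 1*cos(142deg)
= -3*0.6157 + 1*(-0.7880)
= -2.63
v' = 1.75*e1 - 2.63*e2


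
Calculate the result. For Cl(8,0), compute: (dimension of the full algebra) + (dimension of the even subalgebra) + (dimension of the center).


n = 8 + 0 = 8
Total dim = 2^8 = 256
Even subalgebra dim = 2^7 = 128
n is even, so center dim = 1
Sum = 256 + 128 + 1 = 385


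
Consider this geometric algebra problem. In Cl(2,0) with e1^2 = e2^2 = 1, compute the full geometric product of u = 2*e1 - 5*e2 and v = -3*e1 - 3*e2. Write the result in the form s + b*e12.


Expand: (2*e1 - 5*e2)(-3*e1 - 3*e2)
= 2*(-3)*e1e1 + 2*(-3)*e1e2 + (-5)*(-3)*e2e1 + (-5)*(-3)*e2e2
Using e1^2 = e2^2 = 1, e2e1 = -e1e2:
Scalar part s = 2*(-3) + (-5)*(-3) = -6 + 15 = 9
Bivector part b = 2*(-3) - (-5)*(-3) = -6 - 15 = -21
uv = 9 - 21*e12


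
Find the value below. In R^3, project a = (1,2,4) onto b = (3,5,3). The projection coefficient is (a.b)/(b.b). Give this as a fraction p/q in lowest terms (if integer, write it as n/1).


Projection coefficient = (a . b) / (b . b)
a . b = 1*3 + 2*5 + 4*3
= 3 + 10 + 12 = 25
b . b = 3^2 + 5^2 + 3^2
= 9 + 25 + 9 = 43
Coefficient = 25/43
In lowest terms: 25/43


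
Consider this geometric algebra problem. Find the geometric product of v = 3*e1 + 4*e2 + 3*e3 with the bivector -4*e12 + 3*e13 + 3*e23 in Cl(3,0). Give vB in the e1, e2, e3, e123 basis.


vB has grade-1 (vector) and grade-3 (trivector) parts: vB = (v _| B) + (v ^ B).
Vector part <vB>_1:
  e1: -v2*b12 - v3*b13 = -(4)*(-4) - (3)*(3) = 7
  e2: v1*b12 - v3*b23 = (3)*(-4) - (3)*(3) = -21
  e3: v1*b13 + v2*b23 = (3)*(3) + (4)*(3) = 21
Trivector part <vB>_3:
  e123: v1*b23 - v2*b13 + v3*b12 = (3)*(3) - (4)*(3) + (3)*(-4) = -15
vB = 7*e1 - 21*e2 + 21*e3 - 15*e123


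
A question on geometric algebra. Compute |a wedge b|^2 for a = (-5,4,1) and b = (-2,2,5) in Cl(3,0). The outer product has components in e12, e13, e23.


a wedge b = (a1*b2 - a2*b1)*e12 + (a1*b3 - a3*b1)*e13 + (a2*b3 - a3*b2)*e23
e12 coeff: (-5)*2 - 4*(-2) = -10 - (-8) = -2
e13 coeff: (-5)*5 - 1*(-2) = -25 - (-2) = -23
e23 coeff: 4*5 - 1*2 = 20 - 2 = 18
|a wedge b|^2 = (-2)^2 + (-23)^2 + 18^2
= 4 + 529 + 324
= 857


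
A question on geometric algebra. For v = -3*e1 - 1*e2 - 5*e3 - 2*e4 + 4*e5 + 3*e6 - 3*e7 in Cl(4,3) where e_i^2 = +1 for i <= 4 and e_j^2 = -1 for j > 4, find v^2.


v^2 = sum of c_i^2 * e_i^2
Positive signature terms (e_i^2 = +1): (-3)^2 + (-1)^2 + (-5)^2 + (-2)^2 = 39
Negative signature terms (e_j^2 = -1): 4^2 + 3^2 + (-3)^2 = 34
v^2 = 39 - 34 = 5


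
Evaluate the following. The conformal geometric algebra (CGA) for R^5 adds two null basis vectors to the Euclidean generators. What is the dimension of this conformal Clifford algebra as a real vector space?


The conformal model of R^5 uses Cl(6,1): the 5 Euclidean generators plus two extra orthogonal generators e+ (e+^2 = +1) and e- (e-^2 = -1), from which the null vectors e0, einf are built.
Number of generators m = 5 + 2 = 7.
dim Cl(p,q) = 2^m = 2^7 = 128


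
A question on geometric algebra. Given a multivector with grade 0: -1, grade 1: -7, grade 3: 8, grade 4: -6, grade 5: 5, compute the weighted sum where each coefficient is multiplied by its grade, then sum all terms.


Grade-weighted sum = sum of grade_k * coefficient_k
0*(-1) = 0
1*(-7) = -7
3*8 = 24
4*(-6) = -24
5*5 = 25
Total = 0 + (-7) + 24 + (-24) + 25 = 18


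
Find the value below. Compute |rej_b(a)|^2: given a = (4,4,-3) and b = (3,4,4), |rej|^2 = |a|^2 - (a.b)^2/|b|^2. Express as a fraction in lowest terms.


|a|^2 = 4^2 + 4^2 + (-3)^2 = 41
|b|^2 = 3^2 + 4^2 + 4^2 = 41
a . b = 4*3 + 4*4 + (-3)*4 = 16
(a.b)^2 = 16^2 = 256
|rej|^2 = 41 - 256/41
= (1681 - 256)/41
= 1425/41
In lowest terms: 1425/41


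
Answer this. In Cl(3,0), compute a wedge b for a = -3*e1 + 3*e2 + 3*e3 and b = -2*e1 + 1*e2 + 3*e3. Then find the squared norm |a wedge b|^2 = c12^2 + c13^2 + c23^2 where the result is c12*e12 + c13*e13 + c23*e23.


a wedge b = (a1*b2 - a2*b1)*e12 + (a1*b3 - a3*b1)*e13 + (a2*b3 - a3*b2)*e23
e12 coeff: (-3)*1 - 3*(-2) = -3 - (-6) = 3
e13 coeff: (-3)*3 - 3*(-2) = -9 - (-6) = -3
e23 coeff: 3*3 - 3*1 = 9 - 3 = 6
|a wedge b|^2 = 3^2 + (-3)^2 + 6^2
= 9 + 9 + 36
= 54


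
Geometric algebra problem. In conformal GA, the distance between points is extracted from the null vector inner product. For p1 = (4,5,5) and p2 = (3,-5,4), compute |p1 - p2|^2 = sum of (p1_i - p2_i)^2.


p1 - p2 = (1, 10, 1)
|p1 - p2|^2 = 1^2 + 10^2 + 1^2
= 1 + 100 + 1
= 102


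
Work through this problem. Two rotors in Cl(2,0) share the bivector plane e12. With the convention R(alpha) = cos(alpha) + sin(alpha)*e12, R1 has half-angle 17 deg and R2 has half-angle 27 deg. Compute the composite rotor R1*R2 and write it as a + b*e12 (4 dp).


Same-plane rotors commute and their half-angles add:
R1*R2 = cos(a1 + a2) + sin(a1 + a2)*e12.
a1 + a2 = 17 + 27 = 44 deg
cos(44 deg) = 0.7193
sin(44 deg) = 0.6947
R1*R2 = 0.7193 + 0.6947*e12


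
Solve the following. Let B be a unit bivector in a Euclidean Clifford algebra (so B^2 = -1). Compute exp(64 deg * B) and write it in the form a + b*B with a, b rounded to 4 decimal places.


For a unit bivector B with B^2 = -1, the exponential series gives
e^(theta*B) = cos(theta) + sin(theta)*B (the GA analogue of Euler's formula).
theta = 64 degrees = 1.117011 rad
cos(64 deg) = 0.4384
sin(64 deg) = 0.8988
exp(theta*B) = 0.4384 + 0.8988*B


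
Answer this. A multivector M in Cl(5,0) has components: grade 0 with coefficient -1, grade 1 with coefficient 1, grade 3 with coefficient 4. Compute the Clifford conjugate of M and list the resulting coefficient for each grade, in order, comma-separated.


Clifford conjugate sign for grade k: (-1)^(k(k+1)/2)
Grade 0: (-1)^(0*1/2) = (-1)^0 = 1, coeff -1 -> -1
Grade 1: (-1)^(1*2/2) = (-1)^1 = -1, coeff 1 -> -1
Grade 3: (-1)^(3*4/2) = (-1)^6 = 1, coeff 4 -> 4
Conjugated coefficients: -1, -1, 4


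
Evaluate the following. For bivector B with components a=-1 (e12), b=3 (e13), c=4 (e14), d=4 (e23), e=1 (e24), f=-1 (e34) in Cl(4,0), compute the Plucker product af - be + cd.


Plucker relation: af - be + cd
a*f = (-1)*(-1) = 1
b*e = 3*1 = 3
c*d = 4*4 = 16
af - be + cd = 1 - 3 + 16
= 14


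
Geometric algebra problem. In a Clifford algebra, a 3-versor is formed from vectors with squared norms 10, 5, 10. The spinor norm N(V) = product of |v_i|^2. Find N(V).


Spinor norm N(V) = |v1|^2 * |v2|^2 * ... * |v3|^2
= 10 * 5 * 10
Running product: 10, 50, 500
N(V) = 500


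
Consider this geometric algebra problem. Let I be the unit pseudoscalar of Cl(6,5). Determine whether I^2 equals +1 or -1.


The pseudoscalar I = e1...e_n (product of all n generators) of Cl(p,q) satisfies I^2 = (-1)^(q + n(n-1)/2).
p = 6, q = 5, n = p + q = 11
n(n-1)/2 = 11 * 10 / 2 = 55
Exponent = q + n(n-1)/2 = 5 + 55 = 60
I^2 = (-1)^60 = +1


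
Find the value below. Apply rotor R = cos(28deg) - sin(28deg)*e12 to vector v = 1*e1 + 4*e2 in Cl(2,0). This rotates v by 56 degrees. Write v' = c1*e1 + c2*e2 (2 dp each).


Rotor R = cos(28deg) - sin(28deg)*e12
Rotation angle theta = 2 * 28 = 56 degrees
v' = R*v*~R rotates v by theta.
cos(56deg) = 0.5592, sin(56deg) = 0.8290
v'_1 = 1*cos(56deg) - 4*sin(56deg)
= 1*0.5592 - 4*0.8290
= -2.76
v'_2 = 1*sin(56deg) + 4*cos(56deg)
= 1*0.8290 + 4*0.5592
= 3.07
v' = -2.76*e1 + 3.07*e2


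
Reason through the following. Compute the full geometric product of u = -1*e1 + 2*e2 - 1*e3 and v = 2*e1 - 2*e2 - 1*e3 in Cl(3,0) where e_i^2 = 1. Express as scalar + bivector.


In Cl(3,0): e_i^2 = 1, e_ie_j = -e_je_i for i != j.
Scalar part = u . v = (-1)*2 + 2*(-2) + (-1)*(-1)
= -2 + (-4) + 1 = -5
e12 coeff = (-1)*(-2) - 2*2 = 2 - 4 = -2
e13 coeff = (-1)*(-1) - (-1)*2 = 1 - (-2) = 3
e23 coeff = 2*(-1) - (-1)*(-2) = -2 - 2 = -4
uv = -5 - 2*e12 + 3*e13 - 4*e23


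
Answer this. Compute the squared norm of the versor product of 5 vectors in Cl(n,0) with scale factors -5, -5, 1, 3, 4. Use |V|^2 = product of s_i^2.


Each vector v_i has |v_i|^2 = s_i^2
Squared scales: (-5)^2 = 25, (-5)^2 = 25, 1^2 = 1, 3^2 = 9, 4^2 = 16
|V|^2 = 25 * 25 * 1 * 9 * 16
= 90000


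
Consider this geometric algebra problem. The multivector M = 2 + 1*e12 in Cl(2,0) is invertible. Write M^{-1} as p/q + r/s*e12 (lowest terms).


M = 2 + 1*e12, where e12^2 = -1.
Since M commutes with its reverse ~M = a - b*e12, M * ~M = a^2 - b^2*e12^2 = a^2 + b^2.
So M^{-1} = ~M / (a^2 + b^2) = (a - b*e12)/(a^2 + b^2).
a^2 + b^2 = 4 + 1 = 5
Scalar part = 2/5 = 2/5
Bivector coeff = -1/5 = -1/5
M^{-1} = 2/5 - 1/5*e12


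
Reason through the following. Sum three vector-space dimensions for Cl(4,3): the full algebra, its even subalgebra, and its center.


n = 4 + 3 = 7
Total dim = 2^7 = 128
Even subalgebra dim = 2^6 = 64
n is odd, so center dim = 2
Sum = 128 + 64 + 2 = 194


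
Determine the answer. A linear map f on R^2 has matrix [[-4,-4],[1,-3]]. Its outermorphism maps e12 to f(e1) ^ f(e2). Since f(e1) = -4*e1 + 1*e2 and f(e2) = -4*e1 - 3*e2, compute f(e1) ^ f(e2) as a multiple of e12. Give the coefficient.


The outermorphism of a linear map f sends e1^e2 to f(e1)^f(e2).
f(e1) = -4*e1 + 1*e2
f(e2) = -4*e1 - 3*e2
f(e1) ^ f(e2) = (-4*e1 + 1*e2) ^ (-4*e1 - 3*e2)
= (-4)*(-3)*e12 + 1*(-4)*e21
= (12 - (-4))*e12
= 16*e12
Coefficient = 16


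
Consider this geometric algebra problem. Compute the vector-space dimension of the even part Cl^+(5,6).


Even subalgebra dimension = 2^(n-1)
n = 5 + 6 = 11
2^(11 - 1) = 2^10 = 1024
Verification: sum of C(11,k) for even k = 1 + 55 + 330 + 462 + 165 + 11 = 1024
Result = 1024


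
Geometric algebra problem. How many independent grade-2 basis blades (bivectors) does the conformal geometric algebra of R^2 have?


The conformal model of R^2 uses Cl(3,1) with m = 2 + 2 = 4 generators.
Number of grade-2 blades = C(m, 2) = C(4, 2)
= 4*3/2 = 6


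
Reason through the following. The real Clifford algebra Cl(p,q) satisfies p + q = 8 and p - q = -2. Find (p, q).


We need p + q = 8 and p - q = -2.
Adding: 2p = 8 + (-2) = 6, so p = 3.
Then q = 8 - 3 = 5.
(p, q) = (3, 5)


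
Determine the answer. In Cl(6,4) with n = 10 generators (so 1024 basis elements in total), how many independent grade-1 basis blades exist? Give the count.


Number of grade-k basis blades in Cl(p,q) with n = p + q is C(n, k).
n = 6 + 4 = 10
C(10, 1) = 10! / (1! * 9!)
= 3628800 / (1 * 362880)
= 10


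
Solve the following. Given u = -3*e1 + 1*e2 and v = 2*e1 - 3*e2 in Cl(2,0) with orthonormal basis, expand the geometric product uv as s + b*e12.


Expand: (-3*e1 + 1*e2)(2*e1 - 3*e2)
= (-3)*2*e1e1 + (-3)*(-3)*e1e2 + 1*2*e2e1 + 1*(-3)*e2e2
Using e1^2 = e2^2 = 1, e2e1 = -e1e2:
Scalar part s = (-3)*2 + 1*(-3) = -6 + (-3) = -9
Bivector part b = (-3)*(-3) - 1*2 = 9 - 2 = 7
uv = -9 + 7*e12


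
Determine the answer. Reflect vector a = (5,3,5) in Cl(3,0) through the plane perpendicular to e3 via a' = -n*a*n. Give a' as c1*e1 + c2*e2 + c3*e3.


Reflection formula: a' = -n*a*n, with n = e3 (unit vector, n^2 = 1).
For reflection through hyperplane perp to e3:
The component along e3 flips sign, others stay.
a = (5, 3, 5)
a' = (5, 3, -5)
a' = 5*e1 + 3*e2 - 5*e3


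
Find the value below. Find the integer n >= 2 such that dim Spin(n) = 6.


dim Spin(n) = dim so(n) = n(n-1)/2.
Solve n(n-1)/2 = 6, i.e. n^2 - n - 12 = 0.
Discriminant = 1 + 8*6 = 49
n = (1 + sqrt(49))/2 = (1 + 7)/2 = 4


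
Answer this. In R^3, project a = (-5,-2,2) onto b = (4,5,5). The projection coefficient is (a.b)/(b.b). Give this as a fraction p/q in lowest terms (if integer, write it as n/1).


Projection coefficient = (a . b) / (b . b)
a . b = (-5)*4 + (-2)*5 + 2*5
= -20 + (-10) + 10 = -20
b . b = 4^2 + 5^2 + 5^2
= 16 + 25 + 25 = 66
Coefficient = -20/66
In lowest terms: -10/33


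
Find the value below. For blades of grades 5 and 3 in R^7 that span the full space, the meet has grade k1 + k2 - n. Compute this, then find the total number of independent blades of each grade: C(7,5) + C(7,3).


Meet grade = grade(A) + grade(B) - n
= 5 + 3 - 7 = 1
C(7,5) = 21
C(7,3) = 35
dim_A + dim_B = 21 + 35 = 56


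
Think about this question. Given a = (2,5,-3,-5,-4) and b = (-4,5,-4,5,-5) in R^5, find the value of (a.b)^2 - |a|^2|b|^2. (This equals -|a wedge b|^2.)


a . b = 2*(-4) + 5*5 + (-3)*(-4) + (-5)*5 + (-4)*(-5)
= -8 + 25 + 12 + (-25) + 20 = 24
|a|^2 = 2^2 + 5^2 + (-3)^2 + (-5)^2 + (-4)^2 = 79
|b|^2 = (-4)^2 + 5^2 + (-4)^2 + 5^2 + (-5)^2 = 107
(a.b)^2 = 24^2 = 576
|a|^2 * |b|^2 = 79 * 107 = 8453
Result = 576 - 8453 = -7877


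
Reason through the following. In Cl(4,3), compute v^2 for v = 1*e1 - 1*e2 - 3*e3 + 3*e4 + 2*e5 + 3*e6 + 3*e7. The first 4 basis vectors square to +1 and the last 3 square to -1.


v^2 = sum of c_i^2 * e_i^2
Positive signature terms (e_i^2 = +1): 1^2 + (-1)^2 + (-3)^2 + 3^2 = 20
Negative signature terms (e_j^2 = -1): 2^2 + 3^2 + 3^2 = 22
v^2 = 20 - 22 = -2


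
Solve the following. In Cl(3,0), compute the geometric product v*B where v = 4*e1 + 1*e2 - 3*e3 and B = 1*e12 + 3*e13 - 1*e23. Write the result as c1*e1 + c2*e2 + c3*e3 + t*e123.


vB has grade-1 (vector) and grade-3 (trivector) parts: vB = (v _| B) + (v ^ B).
Vector part <vB>_1:
  e1: -v2*b12 - v3*b13 = -(1)*(1) - (-3)*(3) = 8
  e2: v1*b12 - v3*b23 = (4)*(1) - (-3)*(-1) = 1
  e3: v1*b13 + v2*b23 = (4)*(3) + (1)*(-1) = 11
Trivector part <vB>_3:
  e123: v1*b23 - v2*b13 + v3*b12 = (4)*(-1) - (1)*(3) + (-3)*(1) = -10
vB = 8*e1 + 1*e2 + 11*e3 - 10*e123


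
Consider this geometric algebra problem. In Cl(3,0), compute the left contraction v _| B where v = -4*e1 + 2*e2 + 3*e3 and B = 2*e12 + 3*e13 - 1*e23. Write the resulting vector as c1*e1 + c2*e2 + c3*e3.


Left contraction v _| B = <vB>_1 (grade-1 part of the geometric product vB).
Using e1_|e12 = e2, e2_|e12 = -e1, e1_|e13 = e3, e3_|e13 = -e1, e2_|e23 = e3, e3_|e23 = -e2:
e1 coeff: -v2*b12 - v3*b13 = -(2)*(2) - (3)*(3) = -13
e2 coeff: v1*b12 - v3*b23 = (-4)*(2) - (3)*(-1) = -5
e3 coeff: v1*b13 + v2*b23 = (-4)*(3) + (2)*(-1) = -14
v _| B = -13*e1 - 5*e2 - 14*e3


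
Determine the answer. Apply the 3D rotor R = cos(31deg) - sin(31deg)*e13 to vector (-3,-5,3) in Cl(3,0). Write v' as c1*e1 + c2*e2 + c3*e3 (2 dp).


Rotor R = cos(31deg) - sin(31deg)*e13
Rotation angle theta = 2 * 31 = 62 degrees in the e13 plane (e1 -> e3).
The component perpendicular to the plane (e2) is invariant: v'_2 = v2 = -5.00
cos(62deg) = 0.4695, sin(62deg) = 0.8829
v'_1 = v1*cos(theta) - v3*sin(theta) = -3*0.4695 - 3*0.8829 = -4.06
v'_3 = v1*sin(theta) + v3*cos(theta) = -3*0.8829 + 3*0.4695 = -1.24
v' = -4.06*e1 - 5.00*e2 - 1.24*e3


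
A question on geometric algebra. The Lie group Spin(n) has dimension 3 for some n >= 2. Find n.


dim Spin(n) = dim so(n) = n(n-1)/2.
Solve n(n-1)/2 = 3, i.e. n^2 - n - 6 = 0.
Discriminant = 1 + 8*3 = 25
n = (1 + sqrt(25))/2 = (1 + 5)/2 = 3


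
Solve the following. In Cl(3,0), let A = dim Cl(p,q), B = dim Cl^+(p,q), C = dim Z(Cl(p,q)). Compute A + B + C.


n = 3 + 0 = 3
Total dim = 2^3 = 8
Even subalgebra dim = 2^2 = 4
n is odd, so center dim = 2
Sum = 8 + 4 + 2 = 14


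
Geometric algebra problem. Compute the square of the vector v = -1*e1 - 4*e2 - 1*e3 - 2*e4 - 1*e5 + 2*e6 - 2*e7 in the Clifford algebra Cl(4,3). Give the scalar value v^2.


v^2 = sum of c_i^2 * e_i^2
Positive signature terms (e_i^2 = +1): (-1)^2 + (-4)^2 + (-1)^2 + (-2)^2 = 22
Negative signature terms (e_j^2 = -1): (-1)^2 + 2^2 + (-2)^2 = 9
v^2 = 22 - 9 = 13


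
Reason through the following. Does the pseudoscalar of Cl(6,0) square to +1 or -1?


The pseudoscalar I = e1...e_n (product of all n generators) of Cl(p,q) satisfies I^2 = (-1)^(q + n(n-1)/2).
p = 6, q = 0, n = p + q = 6
n(n-1)/2 = 6 * 5 / 2 = 15
Exponent = q + n(n-1)/2 = 0 + 15 = 15
I^2 = (-1)^15 = -1


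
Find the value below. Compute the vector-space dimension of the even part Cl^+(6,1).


Even subalgebra dimension = 2^(n-1)
n = 6 + 1 = 7
2^(7 - 1) = 2^6 = 64
Verification: sum of C(7,k) for even k = 1 + 21 + 35 + 7 = 64
Result = 64


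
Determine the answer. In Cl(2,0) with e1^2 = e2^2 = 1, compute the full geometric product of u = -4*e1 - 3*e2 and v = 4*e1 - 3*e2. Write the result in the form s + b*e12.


Expand: (-4*e1 - 3*e2)(4*e1 - 3*e2)
= (-4)*4*e1e1 + (-4)*(-3)*e1e2 + (-3)*4*e2e1 + (-3)*(-3)*e2e2
Using e1^2 = e2^2 = 1, e2e1 = -e1e2:
Scalar part s = (-4)*4 + (-3)*(-3) = -16 + 9 = -7
Bivector part b = (-4)*(-3) - (-3)*4 = 12 - (-12) = 24
uv = -7 + 24*e12


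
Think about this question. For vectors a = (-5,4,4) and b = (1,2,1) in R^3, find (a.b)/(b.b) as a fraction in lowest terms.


Projection coefficient = (a . b) / (b . b)
a . b = (-5)*1 + 4*2 + 4*1
= -5 + 8 + 4 = 7
b . b = 1^2 + 2^2 + 1^2
= 1 + 4 + 1 = 6
Coefficient = 7/6
In lowest terms: 7/6


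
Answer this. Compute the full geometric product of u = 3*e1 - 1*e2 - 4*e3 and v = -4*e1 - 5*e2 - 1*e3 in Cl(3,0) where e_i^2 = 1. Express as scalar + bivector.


In Cl(3,0): e_i^2 = 1, e_ie_j = -e_je_i for i != j.
Scalar part = u . v = 3*(-4) + (-1)*(-5) + (-4)*(-1)
= -12 + 5 + 4 = -3
e12 coeff = 3*(-5) - (-1)*(-4) = -15 - 4 = -19
e13 coeff = 3*(-1) - (-4)*(-4) = -3 - 16 = -19
e23 coeff = (-1)*(-1) - (-4)*(-5) = 1 - 20 = -19
uv = -3 - 19*e12 - 19*e13 - 19*e23


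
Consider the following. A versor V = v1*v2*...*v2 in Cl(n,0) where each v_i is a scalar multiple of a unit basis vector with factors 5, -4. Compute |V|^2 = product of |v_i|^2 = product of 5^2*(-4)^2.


Each vector v_i has |v_i|^2 = s_i^2
Squared scales: 5^2 = 25, (-4)^2 = 16
|V|^2 = 25 * 16
= 400


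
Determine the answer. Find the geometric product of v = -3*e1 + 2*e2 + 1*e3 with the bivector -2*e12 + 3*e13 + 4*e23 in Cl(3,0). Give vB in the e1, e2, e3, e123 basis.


vB has grade-1 (vector) and grade-3 (trivector) parts: vB = (v _| B) + (v ^ B).
Vector part <vB>_1:
  e1: -v2*b12 - v3*b13 = -(2)*(-2) - (1)*(3) = 1
  e2: v1*b12 - v3*b23 = (-3)*(-2) - (1)*(4) = 2
  e3: v1*b13 + v2*b23 = (-3)*(3) + (2)*(4) = -1
Trivector part <vB>_3:
  e123: v1*b23 - v2*b13 + v3*b12 = (-3)*(4) - (2)*(3) + (1)*(-2) = -20
vB = 1*e1 + 2*e2 - 1*e3 - 20*e123


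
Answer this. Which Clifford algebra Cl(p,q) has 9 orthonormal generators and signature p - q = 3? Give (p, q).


We need p + q = 9 and p - q = 3.
Adding: 2p = 9 + 3 = 12, so p = 6.
Then q = 9 - 6 = 3.
(p, q) = (6, 3)


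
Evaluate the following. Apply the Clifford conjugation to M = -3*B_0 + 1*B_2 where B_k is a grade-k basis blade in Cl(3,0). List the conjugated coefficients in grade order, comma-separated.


Clifford conjugate sign for grade k: (-1)^(k(k+1)/2)
Grade 0: (-1)^(0*1/2) = (-1)^0 = 1, coeff -3 -> -3
Grade 2: (-1)^(2*3/2) = (-1)^3 = -1, coeff 1 -> -1
Conjugated coefficients: -3, -1


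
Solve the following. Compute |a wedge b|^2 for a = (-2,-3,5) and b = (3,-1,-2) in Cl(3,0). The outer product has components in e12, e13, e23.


a wedge b = (a1*b2 - a2*b1)*e12 + (a1*b3 - a3*b1)*e13 + (a2*b3 - a3*b2)*e23
e12 coeff: (-2)*(-1) - (-3)*3 = 2 - (-9) = 11
e13 coeff: (-2)*(-2) - 5*3 = 4 - 15 = -11
e23 coeff: (-3)*(-2) - 5*(-1) = 6 - (-5) = 11
|a wedge b|^2 = 11^2 + (-11)^2 + 11^2
= 121 + 121 + 121
= 363


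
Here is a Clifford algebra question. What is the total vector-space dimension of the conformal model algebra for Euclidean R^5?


The conformal model of R^5 uses Cl(6,1): the 5 Euclidean generators plus two extra orthogonal generators e+ (e+^2 = +1) and e- (e-^2 = -1), from which the null vectors e0, einf are built.
Number of generators m = 5 + 2 = 7.
dim Cl(p,q) = 2^m = 2^7 = 128


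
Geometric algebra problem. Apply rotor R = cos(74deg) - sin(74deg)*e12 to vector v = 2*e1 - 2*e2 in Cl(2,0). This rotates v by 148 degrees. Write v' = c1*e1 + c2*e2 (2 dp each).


Rotor R = cos(74deg) - sin(74deg)*e12
Rotation angle theta = 2 * 74 = 148 degrees
v' = R*v*~R rotates v by theta.
cos(148deg) = -0.8480, sin(148deg) = 0.5299
v'_1 = 2*cos(148deg) - (-2)*sin(148deg)
= 2*(-0.8480) - (-2)*0.5299
= -0.64
v'_2 = 2*sin(148deg) + (-2)*cos(148deg)
= 2*0.5299 + (-2)*(-0.8480)
= 2.76
v' = -0.64*e1 + 2.76*e2


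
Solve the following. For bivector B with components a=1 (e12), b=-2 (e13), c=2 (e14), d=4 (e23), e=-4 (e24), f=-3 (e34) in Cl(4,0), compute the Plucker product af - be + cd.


Plucker relation: af - be + cd
a*f = 1*(-3) = -3
b*e = (-2)*(-4) = 8
c*d = 2*4 = 8
af - be + cd = -3 - 8 + 8
= -3


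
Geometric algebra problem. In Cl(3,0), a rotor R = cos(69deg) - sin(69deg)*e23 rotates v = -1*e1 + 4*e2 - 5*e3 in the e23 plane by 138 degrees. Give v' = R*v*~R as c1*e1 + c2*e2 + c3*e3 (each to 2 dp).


Rotor R = cos(69deg) - sin(69deg)*e23
Rotation angle theta = 2 * 69 = 138 degrees in the e23 plane (e2 -> e3).
The component perpendicular to the plane (e1) is invariant: v'_1 = v1 = -1.00
cos(138deg) = -0.7431, sin(138deg) = 0.6691
v'_2 = v2*cos(theta) - v3*sin(theta) = 4*(-0.7431) - (-5)*0.6691 = 0.37
v'_3 = v2*sin(theta) + v3*cos(theta) = 4*0.6691 + (-5)*(-0.7431) = 6.39
v' = -1.00*e1 + 0.37*e2 + 6.39*e3


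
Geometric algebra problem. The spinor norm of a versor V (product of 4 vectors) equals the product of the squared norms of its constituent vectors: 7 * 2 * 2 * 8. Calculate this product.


Spinor norm N(V) = |v1|^2 * |v2|^2 * ... * |v4|^2
= 7 * 2 * 2 * 8
Running product: 7, 14, 28, 224
N(V) = 224


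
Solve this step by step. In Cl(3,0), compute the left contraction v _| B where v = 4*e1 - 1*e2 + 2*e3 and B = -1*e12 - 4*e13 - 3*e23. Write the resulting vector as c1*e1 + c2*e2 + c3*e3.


Left contraction v _| B = <vB>_1 (grade-1 part of the geometric product vB).
Using e1_|e12 = e2, e2_|e12 = -e1, e1_|e13 = e3, e3_|e13 = -e1, e2_|e23 = e3, e3_|e23 = -e2:
e1 coeff: -v2*b12 - v3*b13 = -(-1)*(-1) - (2)*(-4) = 7
e2 coeff: v1*b12 - v3*b23 = (4)*(-1) - (2)*(-3) = 2
e3 coeff: v1*b13 + v2*b23 = (4)*(-4) + (-1)*(-3) = -13
v _| B = 7*e1 + 2*e2 - 13*e3
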